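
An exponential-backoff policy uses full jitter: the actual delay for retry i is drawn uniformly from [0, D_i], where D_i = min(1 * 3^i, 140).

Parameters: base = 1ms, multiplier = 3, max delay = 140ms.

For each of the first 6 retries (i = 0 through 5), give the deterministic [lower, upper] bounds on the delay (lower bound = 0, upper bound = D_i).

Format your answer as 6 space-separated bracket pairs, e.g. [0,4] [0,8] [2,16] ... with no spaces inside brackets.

Answer: [0,1] [0,3] [0,9] [0,27] [0,81] [0,140]

Derivation:
Computing bounds per retry:
  i=0: D_i=min(1*3^0,140)=1, bounds=[0,1]
  i=1: D_i=min(1*3^1,140)=3, bounds=[0,3]
  i=2: D_i=min(1*3^2,140)=9, bounds=[0,9]
  i=3: D_i=min(1*3^3,140)=27, bounds=[0,27]
  i=4: D_i=min(1*3^4,140)=81, bounds=[0,81]
  i=5: D_i=min(1*3^5,140)=140, bounds=[0,140]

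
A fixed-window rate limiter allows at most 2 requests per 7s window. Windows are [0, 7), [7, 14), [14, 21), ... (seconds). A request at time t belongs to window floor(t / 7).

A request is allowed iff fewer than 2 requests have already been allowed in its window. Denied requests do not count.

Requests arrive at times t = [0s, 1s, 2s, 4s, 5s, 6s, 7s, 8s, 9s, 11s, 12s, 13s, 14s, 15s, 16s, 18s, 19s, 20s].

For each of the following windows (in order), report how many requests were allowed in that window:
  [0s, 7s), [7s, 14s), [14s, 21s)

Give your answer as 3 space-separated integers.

Answer: 2 2 2

Derivation:
Processing requests:
  req#1 t=0s (window 0): ALLOW
  req#2 t=1s (window 0): ALLOW
  req#3 t=2s (window 0): DENY
  req#4 t=4s (window 0): DENY
  req#5 t=5s (window 0): DENY
  req#6 t=6s (window 0): DENY
  req#7 t=7s (window 1): ALLOW
  req#8 t=8s (window 1): ALLOW
  req#9 t=9s (window 1): DENY
  req#10 t=11s (window 1): DENY
  req#11 t=12s (window 1): DENY
  req#12 t=13s (window 1): DENY
  req#13 t=14s (window 2): ALLOW
  req#14 t=15s (window 2): ALLOW
  req#15 t=16s (window 2): DENY
  req#16 t=18s (window 2): DENY
  req#17 t=19s (window 2): DENY
  req#18 t=20s (window 2): DENY

Allowed counts by window: 2 2 2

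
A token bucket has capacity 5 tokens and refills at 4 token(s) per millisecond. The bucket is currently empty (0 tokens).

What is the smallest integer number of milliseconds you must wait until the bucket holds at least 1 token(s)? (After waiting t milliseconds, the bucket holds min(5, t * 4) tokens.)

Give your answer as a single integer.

Answer: 1

Derivation:
Need t * 4 >= 1, so t >= 1/4.
Smallest integer t = ceil(1/4) = 1.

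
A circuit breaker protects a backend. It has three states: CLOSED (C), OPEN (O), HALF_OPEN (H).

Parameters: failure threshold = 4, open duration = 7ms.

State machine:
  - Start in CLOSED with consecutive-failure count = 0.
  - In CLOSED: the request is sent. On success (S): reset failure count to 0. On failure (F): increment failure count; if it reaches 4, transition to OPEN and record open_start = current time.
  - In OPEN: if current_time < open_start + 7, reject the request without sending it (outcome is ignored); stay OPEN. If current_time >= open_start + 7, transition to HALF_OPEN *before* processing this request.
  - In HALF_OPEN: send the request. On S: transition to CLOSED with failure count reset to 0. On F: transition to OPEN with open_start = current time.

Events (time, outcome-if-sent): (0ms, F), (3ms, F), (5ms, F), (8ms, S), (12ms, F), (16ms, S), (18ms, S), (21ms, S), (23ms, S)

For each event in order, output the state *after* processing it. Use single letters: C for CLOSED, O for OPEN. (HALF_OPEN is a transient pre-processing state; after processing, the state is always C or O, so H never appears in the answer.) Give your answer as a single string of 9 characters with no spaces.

Answer: CCCCCCCCC

Derivation:
State after each event:
  event#1 t=0ms outcome=F: state=CLOSED
  event#2 t=3ms outcome=F: state=CLOSED
  event#3 t=5ms outcome=F: state=CLOSED
  event#4 t=8ms outcome=S: state=CLOSED
  event#5 t=12ms outcome=F: state=CLOSED
  event#6 t=16ms outcome=S: state=CLOSED
  event#7 t=18ms outcome=S: state=CLOSED
  event#8 t=21ms outcome=S: state=CLOSED
  event#9 t=23ms outcome=S: state=CLOSED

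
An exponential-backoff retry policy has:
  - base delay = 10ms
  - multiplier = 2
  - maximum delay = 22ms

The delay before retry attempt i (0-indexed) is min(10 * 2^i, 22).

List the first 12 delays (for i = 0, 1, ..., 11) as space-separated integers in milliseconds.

Answer: 10 20 22 22 22 22 22 22 22 22 22 22

Derivation:
Computing each delay:
  i=0: min(10*2^0, 22) = 10
  i=1: min(10*2^1, 22) = 20
  i=2: min(10*2^2, 22) = 22
  i=3: min(10*2^3, 22) = 22
  i=4: min(10*2^4, 22) = 22
  i=5: min(10*2^5, 22) = 22
  i=6: min(10*2^6, 22) = 22
  i=7: min(10*2^7, 22) = 22
  i=8: min(10*2^8, 22) = 22
  i=9: min(10*2^9, 22) = 22
  i=10: min(10*2^10, 22) = 22
  i=11: min(10*2^11, 22) = 22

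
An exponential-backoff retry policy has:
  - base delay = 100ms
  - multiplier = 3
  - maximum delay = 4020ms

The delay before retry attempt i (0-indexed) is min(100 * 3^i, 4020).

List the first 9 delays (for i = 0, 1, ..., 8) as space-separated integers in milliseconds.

Answer: 100 300 900 2700 4020 4020 4020 4020 4020

Derivation:
Computing each delay:
  i=0: min(100*3^0, 4020) = 100
  i=1: min(100*3^1, 4020) = 300
  i=2: min(100*3^2, 4020) = 900
  i=3: min(100*3^3, 4020) = 2700
  i=4: min(100*3^4, 4020) = 4020
  i=5: min(100*3^5, 4020) = 4020
  i=6: min(100*3^6, 4020) = 4020
  i=7: min(100*3^7, 4020) = 4020
  i=8: min(100*3^8, 4020) = 4020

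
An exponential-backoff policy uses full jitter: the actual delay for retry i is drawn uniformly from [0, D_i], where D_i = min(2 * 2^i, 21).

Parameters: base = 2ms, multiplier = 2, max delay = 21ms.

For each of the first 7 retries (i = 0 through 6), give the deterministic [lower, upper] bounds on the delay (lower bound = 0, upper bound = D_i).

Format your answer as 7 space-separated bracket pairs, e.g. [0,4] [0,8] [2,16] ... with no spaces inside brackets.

Answer: [0,2] [0,4] [0,8] [0,16] [0,21] [0,21] [0,21]

Derivation:
Computing bounds per retry:
  i=0: D_i=min(2*2^0,21)=2, bounds=[0,2]
  i=1: D_i=min(2*2^1,21)=4, bounds=[0,4]
  i=2: D_i=min(2*2^2,21)=8, bounds=[0,8]
  i=3: D_i=min(2*2^3,21)=16, bounds=[0,16]
  i=4: D_i=min(2*2^4,21)=21, bounds=[0,21]
  i=5: D_i=min(2*2^5,21)=21, bounds=[0,21]
  i=6: D_i=min(2*2^6,21)=21, bounds=[0,21]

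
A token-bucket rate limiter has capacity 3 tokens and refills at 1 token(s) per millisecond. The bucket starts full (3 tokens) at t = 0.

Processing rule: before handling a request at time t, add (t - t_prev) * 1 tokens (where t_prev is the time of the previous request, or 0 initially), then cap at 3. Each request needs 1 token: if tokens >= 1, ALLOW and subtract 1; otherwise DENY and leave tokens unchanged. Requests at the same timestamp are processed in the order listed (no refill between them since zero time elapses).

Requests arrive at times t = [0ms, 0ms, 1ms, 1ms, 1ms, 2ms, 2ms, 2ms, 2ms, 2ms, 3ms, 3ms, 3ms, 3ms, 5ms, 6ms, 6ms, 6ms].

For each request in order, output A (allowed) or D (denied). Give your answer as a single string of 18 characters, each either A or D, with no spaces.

Answer: AAAADADDDDADDDAAAD

Derivation:
Simulating step by step:
  req#1 t=0ms: ALLOW
  req#2 t=0ms: ALLOW
  req#3 t=1ms: ALLOW
  req#4 t=1ms: ALLOW
  req#5 t=1ms: DENY
  req#6 t=2ms: ALLOW
  req#7 t=2ms: DENY
  req#8 t=2ms: DENY
  req#9 t=2ms: DENY
  req#10 t=2ms: DENY
  req#11 t=3ms: ALLOW
  req#12 t=3ms: DENY
  req#13 t=3ms: DENY
  req#14 t=3ms: DENY
  req#15 t=5ms: ALLOW
  req#16 t=6ms: ALLOW
  req#17 t=6ms: ALLOW
  req#18 t=6ms: DENY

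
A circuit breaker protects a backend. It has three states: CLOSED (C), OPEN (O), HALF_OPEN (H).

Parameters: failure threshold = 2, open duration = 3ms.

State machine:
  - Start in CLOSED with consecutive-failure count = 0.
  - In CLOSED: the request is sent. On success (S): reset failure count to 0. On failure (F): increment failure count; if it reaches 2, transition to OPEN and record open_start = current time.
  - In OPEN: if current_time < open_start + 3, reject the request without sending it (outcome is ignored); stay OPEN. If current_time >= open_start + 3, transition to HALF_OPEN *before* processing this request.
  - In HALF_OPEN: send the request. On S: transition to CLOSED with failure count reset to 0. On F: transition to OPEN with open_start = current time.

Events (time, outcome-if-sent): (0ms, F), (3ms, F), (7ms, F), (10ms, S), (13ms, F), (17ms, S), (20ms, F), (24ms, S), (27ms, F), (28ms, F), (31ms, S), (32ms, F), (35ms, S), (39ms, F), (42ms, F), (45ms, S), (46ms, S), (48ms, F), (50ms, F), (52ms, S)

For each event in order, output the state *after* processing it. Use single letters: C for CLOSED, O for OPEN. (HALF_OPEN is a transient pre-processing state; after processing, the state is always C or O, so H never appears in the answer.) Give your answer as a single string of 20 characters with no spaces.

State after each event:
  event#1 t=0ms outcome=F: state=CLOSED
  event#2 t=3ms outcome=F: state=OPEN
  event#3 t=7ms outcome=F: state=OPEN
  event#4 t=10ms outcome=S: state=CLOSED
  event#5 t=13ms outcome=F: state=CLOSED
  event#6 t=17ms outcome=S: state=CLOSED
  event#7 t=20ms outcome=F: state=CLOSED
  event#8 t=24ms outcome=S: state=CLOSED
  event#9 t=27ms outcome=F: state=CLOSED
  event#10 t=28ms outcome=F: state=OPEN
  event#11 t=31ms outcome=S: state=CLOSED
  event#12 t=32ms outcome=F: state=CLOSED
  event#13 t=35ms outcome=S: state=CLOSED
  event#14 t=39ms outcome=F: state=CLOSED
  event#15 t=42ms outcome=F: state=OPEN
  event#16 t=45ms outcome=S: state=CLOSED
  event#17 t=46ms outcome=S: state=CLOSED
  event#18 t=48ms outcome=F: state=CLOSED
  event#19 t=50ms outcome=F: state=OPEN
  event#20 t=52ms outcome=S: state=OPEN

Answer: COOCCCCCCOCCCCOCCCOO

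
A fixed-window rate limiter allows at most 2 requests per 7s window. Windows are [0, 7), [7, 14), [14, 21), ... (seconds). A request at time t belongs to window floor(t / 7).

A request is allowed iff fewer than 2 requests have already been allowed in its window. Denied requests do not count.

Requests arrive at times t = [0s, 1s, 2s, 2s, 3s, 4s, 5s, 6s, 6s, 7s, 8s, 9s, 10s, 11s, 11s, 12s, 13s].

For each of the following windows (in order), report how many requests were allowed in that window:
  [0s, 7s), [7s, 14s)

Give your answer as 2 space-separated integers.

Answer: 2 2

Derivation:
Processing requests:
  req#1 t=0s (window 0): ALLOW
  req#2 t=1s (window 0): ALLOW
  req#3 t=2s (window 0): DENY
  req#4 t=2s (window 0): DENY
  req#5 t=3s (window 0): DENY
  req#6 t=4s (window 0): DENY
  req#7 t=5s (window 0): DENY
  req#8 t=6s (window 0): DENY
  req#9 t=6s (window 0): DENY
  req#10 t=7s (window 1): ALLOW
  req#11 t=8s (window 1): ALLOW
  req#12 t=9s (window 1): DENY
  req#13 t=10s (window 1): DENY
  req#14 t=11s (window 1): DENY
  req#15 t=11s (window 1): DENY
  req#16 t=12s (window 1): DENY
  req#17 t=13s (window 1): DENY

Allowed counts by window: 2 2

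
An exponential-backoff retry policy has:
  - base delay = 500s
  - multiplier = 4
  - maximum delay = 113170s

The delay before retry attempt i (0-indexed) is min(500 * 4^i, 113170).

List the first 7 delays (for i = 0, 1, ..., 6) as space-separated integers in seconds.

Answer: 500 2000 8000 32000 113170 113170 113170

Derivation:
Computing each delay:
  i=0: min(500*4^0, 113170) = 500
  i=1: min(500*4^1, 113170) = 2000
  i=2: min(500*4^2, 113170) = 8000
  i=3: min(500*4^3, 113170) = 32000
  i=4: min(500*4^4, 113170) = 113170
  i=5: min(500*4^5, 113170) = 113170
  i=6: min(500*4^6, 113170) = 113170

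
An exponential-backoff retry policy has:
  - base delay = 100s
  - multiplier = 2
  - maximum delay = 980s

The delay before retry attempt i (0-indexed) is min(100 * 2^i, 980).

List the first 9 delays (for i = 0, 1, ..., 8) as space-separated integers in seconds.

Computing each delay:
  i=0: min(100*2^0, 980) = 100
  i=1: min(100*2^1, 980) = 200
  i=2: min(100*2^2, 980) = 400
  i=3: min(100*2^3, 980) = 800
  i=4: min(100*2^4, 980) = 980
  i=5: min(100*2^5, 980) = 980
  i=6: min(100*2^6, 980) = 980
  i=7: min(100*2^7, 980) = 980
  i=8: min(100*2^8, 980) = 980

Answer: 100 200 400 800 980 980 980 980 980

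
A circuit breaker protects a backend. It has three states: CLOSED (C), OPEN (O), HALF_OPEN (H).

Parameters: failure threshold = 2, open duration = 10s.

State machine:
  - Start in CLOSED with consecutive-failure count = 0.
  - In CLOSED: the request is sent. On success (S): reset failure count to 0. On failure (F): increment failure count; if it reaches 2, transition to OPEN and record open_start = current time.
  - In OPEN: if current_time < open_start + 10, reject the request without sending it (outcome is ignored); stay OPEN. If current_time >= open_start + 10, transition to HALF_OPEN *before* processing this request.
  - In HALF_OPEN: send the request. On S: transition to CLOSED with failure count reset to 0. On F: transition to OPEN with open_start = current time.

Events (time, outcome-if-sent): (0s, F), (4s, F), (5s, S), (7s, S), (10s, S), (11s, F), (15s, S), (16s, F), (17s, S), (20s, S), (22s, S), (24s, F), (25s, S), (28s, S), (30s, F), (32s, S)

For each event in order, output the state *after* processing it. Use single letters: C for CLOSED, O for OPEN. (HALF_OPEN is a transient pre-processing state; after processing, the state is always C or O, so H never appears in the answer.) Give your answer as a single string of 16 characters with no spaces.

State after each event:
  event#1 t=0s outcome=F: state=CLOSED
  event#2 t=4s outcome=F: state=OPEN
  event#3 t=5s outcome=S: state=OPEN
  event#4 t=7s outcome=S: state=OPEN
  event#5 t=10s outcome=S: state=OPEN
  event#6 t=11s outcome=F: state=OPEN
  event#7 t=15s outcome=S: state=CLOSED
  event#8 t=16s outcome=F: state=CLOSED
  event#9 t=17s outcome=S: state=CLOSED
  event#10 t=20s outcome=S: state=CLOSED
  event#11 t=22s outcome=S: state=CLOSED
  event#12 t=24s outcome=F: state=CLOSED
  event#13 t=25s outcome=S: state=CLOSED
  event#14 t=28s outcome=S: state=CLOSED
  event#15 t=30s outcome=F: state=CLOSED
  event#16 t=32s outcome=S: state=CLOSED

Answer: COOOOOCCCCCCCCCC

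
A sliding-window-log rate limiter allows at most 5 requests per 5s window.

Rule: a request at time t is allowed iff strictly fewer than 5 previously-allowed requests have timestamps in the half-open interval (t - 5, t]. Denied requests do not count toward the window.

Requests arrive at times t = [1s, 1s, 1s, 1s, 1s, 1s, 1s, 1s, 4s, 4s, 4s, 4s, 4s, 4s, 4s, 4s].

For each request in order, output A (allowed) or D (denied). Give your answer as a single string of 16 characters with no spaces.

Tracking allowed requests in the window:
  req#1 t=1s: ALLOW
  req#2 t=1s: ALLOW
  req#3 t=1s: ALLOW
  req#4 t=1s: ALLOW
  req#5 t=1s: ALLOW
  req#6 t=1s: DENY
  req#7 t=1s: DENY
  req#8 t=1s: DENY
  req#9 t=4s: DENY
  req#10 t=4s: DENY
  req#11 t=4s: DENY
  req#12 t=4s: DENY
  req#13 t=4s: DENY
  req#14 t=4s: DENY
  req#15 t=4s: DENY
  req#16 t=4s: DENY

Answer: AAAAADDDDDDDDDDD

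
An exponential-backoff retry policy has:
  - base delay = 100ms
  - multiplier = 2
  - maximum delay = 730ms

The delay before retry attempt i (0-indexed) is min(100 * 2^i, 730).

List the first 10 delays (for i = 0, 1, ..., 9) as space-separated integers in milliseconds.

Computing each delay:
  i=0: min(100*2^0, 730) = 100
  i=1: min(100*2^1, 730) = 200
  i=2: min(100*2^2, 730) = 400
  i=3: min(100*2^3, 730) = 730
  i=4: min(100*2^4, 730) = 730
  i=5: min(100*2^5, 730) = 730
  i=6: min(100*2^6, 730) = 730
  i=7: min(100*2^7, 730) = 730
  i=8: min(100*2^8, 730) = 730
  i=9: min(100*2^9, 730) = 730

Answer: 100 200 400 730 730 730 730 730 730 730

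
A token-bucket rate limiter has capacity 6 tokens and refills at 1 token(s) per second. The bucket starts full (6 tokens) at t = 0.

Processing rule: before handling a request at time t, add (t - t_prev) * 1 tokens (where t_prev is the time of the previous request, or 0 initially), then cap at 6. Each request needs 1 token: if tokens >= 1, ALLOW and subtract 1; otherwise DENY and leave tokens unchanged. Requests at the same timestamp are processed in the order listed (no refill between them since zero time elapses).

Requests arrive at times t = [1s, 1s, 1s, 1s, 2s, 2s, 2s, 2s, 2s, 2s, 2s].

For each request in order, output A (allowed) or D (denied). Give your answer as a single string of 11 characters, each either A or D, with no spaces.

Answer: AAAAAAADDDD

Derivation:
Simulating step by step:
  req#1 t=1s: ALLOW
  req#2 t=1s: ALLOW
  req#3 t=1s: ALLOW
  req#4 t=1s: ALLOW
  req#5 t=2s: ALLOW
  req#6 t=2s: ALLOW
  req#7 t=2s: ALLOW
  req#8 t=2s: DENY
  req#9 t=2s: DENY
  req#10 t=2s: DENY
  req#11 t=2s: DENY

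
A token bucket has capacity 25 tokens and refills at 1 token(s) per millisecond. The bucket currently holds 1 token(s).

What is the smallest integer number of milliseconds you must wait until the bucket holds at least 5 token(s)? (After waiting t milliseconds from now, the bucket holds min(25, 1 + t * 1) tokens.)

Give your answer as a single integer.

Need 1 + t * 1 >= 5, so t >= 4/1.
Smallest integer t = ceil(4/1) = 4.

Answer: 4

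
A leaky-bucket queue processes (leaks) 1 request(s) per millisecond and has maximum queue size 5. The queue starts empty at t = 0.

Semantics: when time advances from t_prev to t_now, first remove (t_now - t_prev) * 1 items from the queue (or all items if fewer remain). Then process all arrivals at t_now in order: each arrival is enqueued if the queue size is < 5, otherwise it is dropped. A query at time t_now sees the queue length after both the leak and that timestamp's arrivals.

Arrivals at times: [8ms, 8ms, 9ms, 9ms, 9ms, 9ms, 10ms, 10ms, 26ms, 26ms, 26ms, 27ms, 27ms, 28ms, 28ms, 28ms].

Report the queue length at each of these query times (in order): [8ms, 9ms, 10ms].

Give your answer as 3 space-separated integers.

Queue lengths at query times:
  query t=8ms: backlog = 2
  query t=9ms: backlog = 5
  query t=10ms: backlog = 5

Answer: 2 5 5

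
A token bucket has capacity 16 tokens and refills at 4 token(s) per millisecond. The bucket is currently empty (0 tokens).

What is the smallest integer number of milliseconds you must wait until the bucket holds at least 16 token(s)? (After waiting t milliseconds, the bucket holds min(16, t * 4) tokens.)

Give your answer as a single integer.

Need t * 4 >= 16, so t >= 16/4.
Smallest integer t = ceil(16/4) = 4.

Answer: 4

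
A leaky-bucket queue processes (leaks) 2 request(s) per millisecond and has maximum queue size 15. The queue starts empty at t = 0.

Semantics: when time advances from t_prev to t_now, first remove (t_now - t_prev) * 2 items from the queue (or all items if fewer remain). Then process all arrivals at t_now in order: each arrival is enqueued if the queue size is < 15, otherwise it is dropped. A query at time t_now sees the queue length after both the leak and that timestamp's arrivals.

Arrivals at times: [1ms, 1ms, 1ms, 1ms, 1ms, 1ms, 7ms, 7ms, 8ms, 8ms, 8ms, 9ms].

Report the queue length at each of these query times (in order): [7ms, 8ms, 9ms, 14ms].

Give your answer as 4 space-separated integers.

Answer: 2 3 2 0

Derivation:
Queue lengths at query times:
  query t=7ms: backlog = 2
  query t=8ms: backlog = 3
  query t=9ms: backlog = 2
  query t=14ms: backlog = 0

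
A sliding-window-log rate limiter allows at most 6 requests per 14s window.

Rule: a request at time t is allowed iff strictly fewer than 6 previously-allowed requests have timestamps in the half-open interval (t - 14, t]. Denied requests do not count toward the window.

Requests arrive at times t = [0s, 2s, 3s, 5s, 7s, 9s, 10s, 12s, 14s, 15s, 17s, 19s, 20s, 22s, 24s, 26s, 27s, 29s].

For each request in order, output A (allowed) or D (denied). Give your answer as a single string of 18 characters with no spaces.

Tracking allowed requests in the window:
  req#1 t=0s: ALLOW
  req#2 t=2s: ALLOW
  req#3 t=3s: ALLOW
  req#4 t=5s: ALLOW
  req#5 t=7s: ALLOW
  req#6 t=9s: ALLOW
  req#7 t=10s: DENY
  req#8 t=12s: DENY
  req#9 t=14s: ALLOW
  req#10 t=15s: DENY
  req#11 t=17s: ALLOW
  req#12 t=19s: ALLOW
  req#13 t=20s: ALLOW
  req#14 t=22s: ALLOW
  req#15 t=24s: ALLOW
  req#16 t=26s: DENY
  req#17 t=27s: DENY
  req#18 t=29s: ALLOW

Answer: AAAAAADDADAAAAADDA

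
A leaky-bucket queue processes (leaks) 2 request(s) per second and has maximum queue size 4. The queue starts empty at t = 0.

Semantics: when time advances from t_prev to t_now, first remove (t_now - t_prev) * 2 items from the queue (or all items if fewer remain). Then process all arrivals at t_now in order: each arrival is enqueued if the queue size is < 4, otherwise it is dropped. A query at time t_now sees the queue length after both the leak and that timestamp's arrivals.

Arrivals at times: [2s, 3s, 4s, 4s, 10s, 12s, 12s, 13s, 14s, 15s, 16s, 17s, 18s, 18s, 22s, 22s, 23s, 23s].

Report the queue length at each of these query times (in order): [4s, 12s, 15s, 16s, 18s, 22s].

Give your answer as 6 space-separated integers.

Answer: 2 2 1 1 2 2

Derivation:
Queue lengths at query times:
  query t=4s: backlog = 2
  query t=12s: backlog = 2
  query t=15s: backlog = 1
  query t=16s: backlog = 1
  query t=18s: backlog = 2
  query t=22s: backlog = 2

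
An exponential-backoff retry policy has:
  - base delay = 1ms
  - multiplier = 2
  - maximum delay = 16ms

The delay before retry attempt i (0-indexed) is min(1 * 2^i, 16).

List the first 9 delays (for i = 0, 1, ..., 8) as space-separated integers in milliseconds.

Computing each delay:
  i=0: min(1*2^0, 16) = 1
  i=1: min(1*2^1, 16) = 2
  i=2: min(1*2^2, 16) = 4
  i=3: min(1*2^3, 16) = 8
  i=4: min(1*2^4, 16) = 16
  i=5: min(1*2^5, 16) = 16
  i=6: min(1*2^6, 16) = 16
  i=7: min(1*2^7, 16) = 16
  i=8: min(1*2^8, 16) = 16

Answer: 1 2 4 8 16 16 16 16 16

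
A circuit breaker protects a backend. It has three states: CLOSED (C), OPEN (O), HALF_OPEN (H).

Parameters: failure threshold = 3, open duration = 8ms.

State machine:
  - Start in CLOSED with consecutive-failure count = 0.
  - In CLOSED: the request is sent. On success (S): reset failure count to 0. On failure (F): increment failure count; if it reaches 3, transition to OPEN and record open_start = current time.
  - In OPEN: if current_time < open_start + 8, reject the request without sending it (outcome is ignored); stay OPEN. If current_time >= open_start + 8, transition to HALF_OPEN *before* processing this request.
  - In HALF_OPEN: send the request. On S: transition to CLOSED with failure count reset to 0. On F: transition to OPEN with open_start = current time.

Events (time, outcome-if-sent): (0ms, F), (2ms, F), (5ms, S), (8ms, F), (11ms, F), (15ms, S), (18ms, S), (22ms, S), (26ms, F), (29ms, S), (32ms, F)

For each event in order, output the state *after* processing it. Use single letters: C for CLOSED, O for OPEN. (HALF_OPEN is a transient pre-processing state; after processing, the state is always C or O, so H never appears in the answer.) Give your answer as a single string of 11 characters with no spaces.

Answer: CCCCCCCCCCC

Derivation:
State after each event:
  event#1 t=0ms outcome=F: state=CLOSED
  event#2 t=2ms outcome=F: state=CLOSED
  event#3 t=5ms outcome=S: state=CLOSED
  event#4 t=8ms outcome=F: state=CLOSED
  event#5 t=11ms outcome=F: state=CLOSED
  event#6 t=15ms outcome=S: state=CLOSED
  event#7 t=18ms outcome=S: state=CLOSED
  event#8 t=22ms outcome=S: state=CLOSED
  event#9 t=26ms outcome=F: state=CLOSED
  event#10 t=29ms outcome=S: state=CLOSED
  event#11 t=32ms outcome=F: state=CLOSED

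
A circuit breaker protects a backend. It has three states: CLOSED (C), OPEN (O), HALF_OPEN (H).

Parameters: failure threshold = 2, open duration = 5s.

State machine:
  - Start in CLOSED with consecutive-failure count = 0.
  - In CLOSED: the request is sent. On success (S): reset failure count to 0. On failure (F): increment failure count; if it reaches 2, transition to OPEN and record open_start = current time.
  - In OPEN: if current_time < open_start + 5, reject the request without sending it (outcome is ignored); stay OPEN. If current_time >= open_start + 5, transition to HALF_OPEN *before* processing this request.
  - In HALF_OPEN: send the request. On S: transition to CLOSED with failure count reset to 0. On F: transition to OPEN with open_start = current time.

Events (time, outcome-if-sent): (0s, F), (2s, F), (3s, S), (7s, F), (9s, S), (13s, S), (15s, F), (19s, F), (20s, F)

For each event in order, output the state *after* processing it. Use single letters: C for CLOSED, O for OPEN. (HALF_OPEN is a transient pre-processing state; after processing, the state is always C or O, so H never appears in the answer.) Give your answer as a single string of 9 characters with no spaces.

Answer: COOOOCCOO

Derivation:
State after each event:
  event#1 t=0s outcome=F: state=CLOSED
  event#2 t=2s outcome=F: state=OPEN
  event#3 t=3s outcome=S: state=OPEN
  event#4 t=7s outcome=F: state=OPEN
  event#5 t=9s outcome=S: state=OPEN
  event#6 t=13s outcome=S: state=CLOSED
  event#7 t=15s outcome=F: state=CLOSED
  event#8 t=19s outcome=F: state=OPEN
  event#9 t=20s outcome=F: state=OPEN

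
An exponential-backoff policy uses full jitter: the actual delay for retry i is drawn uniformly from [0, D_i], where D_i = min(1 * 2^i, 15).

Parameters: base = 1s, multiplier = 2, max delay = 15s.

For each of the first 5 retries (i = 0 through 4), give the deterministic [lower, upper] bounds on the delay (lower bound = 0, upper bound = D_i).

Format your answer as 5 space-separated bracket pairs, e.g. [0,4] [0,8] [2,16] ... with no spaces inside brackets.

Computing bounds per retry:
  i=0: D_i=min(1*2^0,15)=1, bounds=[0,1]
  i=1: D_i=min(1*2^1,15)=2, bounds=[0,2]
  i=2: D_i=min(1*2^2,15)=4, bounds=[0,4]
  i=3: D_i=min(1*2^3,15)=8, bounds=[0,8]
  i=4: D_i=min(1*2^4,15)=15, bounds=[0,15]

Answer: [0,1] [0,2] [0,4] [0,8] [0,15]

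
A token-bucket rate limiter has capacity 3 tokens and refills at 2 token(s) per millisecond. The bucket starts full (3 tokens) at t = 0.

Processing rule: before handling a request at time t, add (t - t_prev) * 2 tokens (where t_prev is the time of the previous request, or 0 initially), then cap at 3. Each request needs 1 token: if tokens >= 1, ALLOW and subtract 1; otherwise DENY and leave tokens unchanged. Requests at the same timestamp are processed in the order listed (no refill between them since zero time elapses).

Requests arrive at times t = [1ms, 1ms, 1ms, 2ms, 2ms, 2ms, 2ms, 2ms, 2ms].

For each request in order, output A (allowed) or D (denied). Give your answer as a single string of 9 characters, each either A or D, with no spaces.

Answer: AAAAADDDD

Derivation:
Simulating step by step:
  req#1 t=1ms: ALLOW
  req#2 t=1ms: ALLOW
  req#3 t=1ms: ALLOW
  req#4 t=2ms: ALLOW
  req#5 t=2ms: ALLOW
  req#6 t=2ms: DENY
  req#7 t=2ms: DENY
  req#8 t=2ms: DENY
  req#9 t=2ms: DENY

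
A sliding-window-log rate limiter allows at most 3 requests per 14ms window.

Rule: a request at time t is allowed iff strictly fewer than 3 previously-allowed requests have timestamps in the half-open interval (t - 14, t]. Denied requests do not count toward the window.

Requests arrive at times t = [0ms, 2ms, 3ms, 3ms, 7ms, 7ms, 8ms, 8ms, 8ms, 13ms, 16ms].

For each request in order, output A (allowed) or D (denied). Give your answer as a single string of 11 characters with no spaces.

Answer: AAADDDDDDDA

Derivation:
Tracking allowed requests in the window:
  req#1 t=0ms: ALLOW
  req#2 t=2ms: ALLOW
  req#3 t=3ms: ALLOW
  req#4 t=3ms: DENY
  req#5 t=7ms: DENY
  req#6 t=7ms: DENY
  req#7 t=8ms: DENY
  req#8 t=8ms: DENY
  req#9 t=8ms: DENY
  req#10 t=13ms: DENY
  req#11 t=16ms: ALLOW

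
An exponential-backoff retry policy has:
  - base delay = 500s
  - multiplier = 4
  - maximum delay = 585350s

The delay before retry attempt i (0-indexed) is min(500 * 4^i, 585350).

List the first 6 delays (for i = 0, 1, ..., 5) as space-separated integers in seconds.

Answer: 500 2000 8000 32000 128000 512000

Derivation:
Computing each delay:
  i=0: min(500*4^0, 585350) = 500
  i=1: min(500*4^1, 585350) = 2000
  i=2: min(500*4^2, 585350) = 8000
  i=3: min(500*4^3, 585350) = 32000
  i=4: min(500*4^4, 585350) = 128000
  i=5: min(500*4^5, 585350) = 512000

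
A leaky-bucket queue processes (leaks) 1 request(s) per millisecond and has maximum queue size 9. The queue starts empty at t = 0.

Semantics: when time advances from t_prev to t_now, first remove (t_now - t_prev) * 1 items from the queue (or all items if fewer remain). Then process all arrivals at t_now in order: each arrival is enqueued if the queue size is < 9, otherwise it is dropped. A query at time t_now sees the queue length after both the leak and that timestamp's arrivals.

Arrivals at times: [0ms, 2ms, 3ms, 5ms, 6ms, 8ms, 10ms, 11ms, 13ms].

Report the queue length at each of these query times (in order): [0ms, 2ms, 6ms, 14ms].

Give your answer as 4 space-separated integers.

Answer: 1 1 1 0

Derivation:
Queue lengths at query times:
  query t=0ms: backlog = 1
  query t=2ms: backlog = 1
  query t=6ms: backlog = 1
  query t=14ms: backlog = 0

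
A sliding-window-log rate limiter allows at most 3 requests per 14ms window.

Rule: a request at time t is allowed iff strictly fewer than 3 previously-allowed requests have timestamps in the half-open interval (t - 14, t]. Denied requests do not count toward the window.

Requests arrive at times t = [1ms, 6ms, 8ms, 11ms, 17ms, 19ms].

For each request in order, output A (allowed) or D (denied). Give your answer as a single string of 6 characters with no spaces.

Tracking allowed requests in the window:
  req#1 t=1ms: ALLOW
  req#2 t=6ms: ALLOW
  req#3 t=8ms: ALLOW
  req#4 t=11ms: DENY
  req#5 t=17ms: ALLOW
  req#6 t=19ms: DENY

Answer: AAADAD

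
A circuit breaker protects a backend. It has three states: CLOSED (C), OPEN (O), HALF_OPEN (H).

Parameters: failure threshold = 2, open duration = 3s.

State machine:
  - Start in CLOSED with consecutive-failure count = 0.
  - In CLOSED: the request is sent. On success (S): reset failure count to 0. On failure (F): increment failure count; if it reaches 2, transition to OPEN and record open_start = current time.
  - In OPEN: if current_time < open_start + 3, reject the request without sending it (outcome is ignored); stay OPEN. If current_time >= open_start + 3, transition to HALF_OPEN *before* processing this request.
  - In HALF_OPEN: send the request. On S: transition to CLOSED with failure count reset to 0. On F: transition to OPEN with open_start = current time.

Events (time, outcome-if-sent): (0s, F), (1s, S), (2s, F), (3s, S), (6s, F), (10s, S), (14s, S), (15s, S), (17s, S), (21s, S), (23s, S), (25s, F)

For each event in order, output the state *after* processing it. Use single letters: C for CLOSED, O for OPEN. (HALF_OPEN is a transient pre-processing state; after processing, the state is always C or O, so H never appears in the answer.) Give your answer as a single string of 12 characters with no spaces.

State after each event:
  event#1 t=0s outcome=F: state=CLOSED
  event#2 t=1s outcome=S: state=CLOSED
  event#3 t=2s outcome=F: state=CLOSED
  event#4 t=3s outcome=S: state=CLOSED
  event#5 t=6s outcome=F: state=CLOSED
  event#6 t=10s outcome=S: state=CLOSED
  event#7 t=14s outcome=S: state=CLOSED
  event#8 t=15s outcome=S: state=CLOSED
  event#9 t=17s outcome=S: state=CLOSED
  event#10 t=21s outcome=S: state=CLOSED
  event#11 t=23s outcome=S: state=CLOSED
  event#12 t=25s outcome=F: state=CLOSED

Answer: CCCCCCCCCCCC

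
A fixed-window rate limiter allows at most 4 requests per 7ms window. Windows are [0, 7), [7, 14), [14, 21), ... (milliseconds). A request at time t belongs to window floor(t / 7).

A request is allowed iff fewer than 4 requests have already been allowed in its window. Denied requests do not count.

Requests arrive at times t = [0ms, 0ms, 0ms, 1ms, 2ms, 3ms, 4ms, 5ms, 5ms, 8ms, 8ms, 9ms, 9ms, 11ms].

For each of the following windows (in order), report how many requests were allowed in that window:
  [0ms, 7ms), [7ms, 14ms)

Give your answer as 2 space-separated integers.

Processing requests:
  req#1 t=0ms (window 0): ALLOW
  req#2 t=0ms (window 0): ALLOW
  req#3 t=0ms (window 0): ALLOW
  req#4 t=1ms (window 0): ALLOW
  req#5 t=2ms (window 0): DENY
  req#6 t=3ms (window 0): DENY
  req#7 t=4ms (window 0): DENY
  req#8 t=5ms (window 0): DENY
  req#9 t=5ms (window 0): DENY
  req#10 t=8ms (window 1): ALLOW
  req#11 t=8ms (window 1): ALLOW
  req#12 t=9ms (window 1): ALLOW
  req#13 t=9ms (window 1): ALLOW
  req#14 t=11ms (window 1): DENY

Allowed counts by window: 4 4

Answer: 4 4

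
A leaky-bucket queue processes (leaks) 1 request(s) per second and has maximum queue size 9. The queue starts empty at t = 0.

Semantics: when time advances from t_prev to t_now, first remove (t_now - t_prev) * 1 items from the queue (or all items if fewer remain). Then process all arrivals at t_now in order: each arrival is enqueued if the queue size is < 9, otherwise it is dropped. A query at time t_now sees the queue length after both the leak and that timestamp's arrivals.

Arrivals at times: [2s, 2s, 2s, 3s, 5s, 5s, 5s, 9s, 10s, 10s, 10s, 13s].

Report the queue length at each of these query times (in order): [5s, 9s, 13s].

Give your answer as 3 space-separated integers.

Queue lengths at query times:
  query t=5s: backlog = 4
  query t=9s: backlog = 1
  query t=13s: backlog = 1

Answer: 4 1 1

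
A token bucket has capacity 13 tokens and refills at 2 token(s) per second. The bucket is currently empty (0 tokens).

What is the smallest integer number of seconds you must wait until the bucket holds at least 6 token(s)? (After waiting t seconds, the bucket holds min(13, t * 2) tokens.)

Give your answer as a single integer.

Need t * 2 >= 6, so t >= 6/2.
Smallest integer t = ceil(6/2) = 3.

Answer: 3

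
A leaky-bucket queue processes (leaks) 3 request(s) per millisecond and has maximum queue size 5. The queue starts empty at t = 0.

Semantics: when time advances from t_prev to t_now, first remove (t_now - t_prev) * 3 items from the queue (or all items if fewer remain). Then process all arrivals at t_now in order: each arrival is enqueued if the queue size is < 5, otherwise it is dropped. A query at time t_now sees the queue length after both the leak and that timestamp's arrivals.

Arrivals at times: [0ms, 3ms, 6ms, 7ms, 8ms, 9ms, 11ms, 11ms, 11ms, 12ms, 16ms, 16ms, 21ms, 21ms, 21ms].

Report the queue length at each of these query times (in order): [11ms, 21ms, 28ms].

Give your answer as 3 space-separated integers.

Answer: 3 3 0

Derivation:
Queue lengths at query times:
  query t=11ms: backlog = 3
  query t=21ms: backlog = 3
  query t=28ms: backlog = 0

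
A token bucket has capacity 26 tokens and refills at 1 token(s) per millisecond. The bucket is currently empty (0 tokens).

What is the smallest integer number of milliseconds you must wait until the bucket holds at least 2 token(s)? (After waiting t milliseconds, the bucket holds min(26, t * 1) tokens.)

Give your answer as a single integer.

Answer: 2

Derivation:
Need t * 1 >= 2, so t >= 2/1.
Smallest integer t = ceil(2/1) = 2.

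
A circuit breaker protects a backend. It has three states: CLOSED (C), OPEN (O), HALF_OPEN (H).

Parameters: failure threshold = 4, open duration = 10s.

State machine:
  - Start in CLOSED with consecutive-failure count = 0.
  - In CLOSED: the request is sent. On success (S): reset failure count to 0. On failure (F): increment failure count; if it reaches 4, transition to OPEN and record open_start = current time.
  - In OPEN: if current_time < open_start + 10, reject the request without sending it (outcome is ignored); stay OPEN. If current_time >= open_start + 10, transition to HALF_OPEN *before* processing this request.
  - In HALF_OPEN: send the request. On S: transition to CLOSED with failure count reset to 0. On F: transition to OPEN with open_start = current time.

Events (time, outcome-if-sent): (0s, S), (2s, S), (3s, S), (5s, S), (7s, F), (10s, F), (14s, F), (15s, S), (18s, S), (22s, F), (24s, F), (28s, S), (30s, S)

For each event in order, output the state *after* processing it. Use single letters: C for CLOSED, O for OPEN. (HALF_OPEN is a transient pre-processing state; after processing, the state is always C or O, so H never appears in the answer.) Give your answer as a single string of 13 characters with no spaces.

State after each event:
  event#1 t=0s outcome=S: state=CLOSED
  event#2 t=2s outcome=S: state=CLOSED
  event#3 t=3s outcome=S: state=CLOSED
  event#4 t=5s outcome=S: state=CLOSED
  event#5 t=7s outcome=F: state=CLOSED
  event#6 t=10s outcome=F: state=CLOSED
  event#7 t=14s outcome=F: state=CLOSED
  event#8 t=15s outcome=S: state=CLOSED
  event#9 t=18s outcome=S: state=CLOSED
  event#10 t=22s outcome=F: state=CLOSED
  event#11 t=24s outcome=F: state=CLOSED
  event#12 t=28s outcome=S: state=CLOSED
  event#13 t=30s outcome=S: state=CLOSED

Answer: CCCCCCCCCCCCC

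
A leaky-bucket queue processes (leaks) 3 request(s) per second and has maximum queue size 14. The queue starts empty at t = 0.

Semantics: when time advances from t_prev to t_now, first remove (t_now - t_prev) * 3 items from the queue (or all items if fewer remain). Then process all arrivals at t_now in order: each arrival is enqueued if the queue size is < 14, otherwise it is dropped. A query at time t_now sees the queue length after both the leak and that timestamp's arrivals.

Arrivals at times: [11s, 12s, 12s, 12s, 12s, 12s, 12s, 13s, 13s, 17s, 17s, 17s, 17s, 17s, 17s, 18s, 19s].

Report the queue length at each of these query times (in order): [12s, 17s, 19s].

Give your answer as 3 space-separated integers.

Answer: 6 6 2

Derivation:
Queue lengths at query times:
  query t=12s: backlog = 6
  query t=17s: backlog = 6
  query t=19s: backlog = 2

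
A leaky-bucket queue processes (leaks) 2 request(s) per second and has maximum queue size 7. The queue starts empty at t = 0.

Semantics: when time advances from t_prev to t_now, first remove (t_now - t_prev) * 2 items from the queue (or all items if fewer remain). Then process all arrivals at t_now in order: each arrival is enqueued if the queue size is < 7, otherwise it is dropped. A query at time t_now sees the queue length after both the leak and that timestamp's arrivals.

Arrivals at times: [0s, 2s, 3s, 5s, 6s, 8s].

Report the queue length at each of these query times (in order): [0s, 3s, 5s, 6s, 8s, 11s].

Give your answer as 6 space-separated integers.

Answer: 1 1 1 1 1 0

Derivation:
Queue lengths at query times:
  query t=0s: backlog = 1
  query t=3s: backlog = 1
  query t=5s: backlog = 1
  query t=6s: backlog = 1
  query t=8s: backlog = 1
  query t=11s: backlog = 0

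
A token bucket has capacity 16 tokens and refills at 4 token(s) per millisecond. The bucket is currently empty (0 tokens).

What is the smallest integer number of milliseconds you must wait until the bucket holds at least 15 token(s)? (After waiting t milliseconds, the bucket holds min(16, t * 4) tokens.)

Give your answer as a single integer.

Answer: 4

Derivation:
Need t * 4 >= 15, so t >= 15/4.
Smallest integer t = ceil(15/4) = 4.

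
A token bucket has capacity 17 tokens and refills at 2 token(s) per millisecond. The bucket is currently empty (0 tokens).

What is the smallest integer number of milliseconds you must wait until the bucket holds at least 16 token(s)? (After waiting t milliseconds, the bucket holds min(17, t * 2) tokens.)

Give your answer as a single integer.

Need t * 2 >= 16, so t >= 16/2.
Smallest integer t = ceil(16/2) = 8.

Answer: 8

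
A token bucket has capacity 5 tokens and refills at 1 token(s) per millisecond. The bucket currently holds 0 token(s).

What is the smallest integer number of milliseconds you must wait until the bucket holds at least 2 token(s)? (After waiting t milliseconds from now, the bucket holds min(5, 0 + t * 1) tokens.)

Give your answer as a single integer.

Need 0 + t * 1 >= 2, so t >= 2/1.
Smallest integer t = ceil(2/1) = 2.

Answer: 2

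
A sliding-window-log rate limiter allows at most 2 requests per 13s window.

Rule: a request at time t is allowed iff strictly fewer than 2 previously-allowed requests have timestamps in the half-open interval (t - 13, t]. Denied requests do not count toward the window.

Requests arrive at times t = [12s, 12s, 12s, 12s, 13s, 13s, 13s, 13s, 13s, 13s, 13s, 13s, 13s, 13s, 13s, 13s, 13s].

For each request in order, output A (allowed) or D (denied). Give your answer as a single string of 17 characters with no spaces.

Answer: AADDDDDDDDDDDDDDD

Derivation:
Tracking allowed requests in the window:
  req#1 t=12s: ALLOW
  req#2 t=12s: ALLOW
  req#3 t=12s: DENY
  req#4 t=12s: DENY
  req#5 t=13s: DENY
  req#6 t=13s: DENY
  req#7 t=13s: DENY
  req#8 t=13s: DENY
  req#9 t=13s: DENY
  req#10 t=13s: DENY
  req#11 t=13s: DENY
  req#12 t=13s: DENY
  req#13 t=13s: DENY
  req#14 t=13s: DENY
  req#15 t=13s: DENY
  req#16 t=13s: DENY
  req#17 t=13s: DENY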